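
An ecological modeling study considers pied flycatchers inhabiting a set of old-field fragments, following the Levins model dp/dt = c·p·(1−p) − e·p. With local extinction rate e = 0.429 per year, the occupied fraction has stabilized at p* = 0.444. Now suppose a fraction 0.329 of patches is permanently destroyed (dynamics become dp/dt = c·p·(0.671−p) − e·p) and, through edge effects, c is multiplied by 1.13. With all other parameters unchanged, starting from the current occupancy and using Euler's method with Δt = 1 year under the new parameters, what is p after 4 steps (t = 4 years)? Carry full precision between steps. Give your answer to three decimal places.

Balance c(1−p*) = e gives c = e/(1 − 0.44400) = 0.429/0.55600 = 0.77158.
Starting from p₀ = 0.44400; update p ← p + (dp/dt)·Δt with the new parameters.
t = 1: p = 0.44400 + (-0.10260) = 0.34140
t = 2: p = 0.34140 + (-0.04835) = 0.29305
t = 3: p = 0.29305 + (-0.02915) = 0.26390
t = 4: p = 0.26390 + (-0.01954) = 0.24436

0.244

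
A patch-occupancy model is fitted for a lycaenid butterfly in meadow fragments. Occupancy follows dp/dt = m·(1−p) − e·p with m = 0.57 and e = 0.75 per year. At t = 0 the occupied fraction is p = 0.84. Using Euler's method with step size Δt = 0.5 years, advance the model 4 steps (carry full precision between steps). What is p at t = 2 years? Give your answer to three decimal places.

Update rule: p ← p + [m·(1−p) − e·p]·Δt with Δt = 0.5.
step 1: Δp = -0.26940, p = 0.57060
step 2: Δp = -0.09160, p = 0.47900
step 3: Δp = -0.03114, p = 0.44786
step 4: Δp = -0.01059, p = 0.43727

0.437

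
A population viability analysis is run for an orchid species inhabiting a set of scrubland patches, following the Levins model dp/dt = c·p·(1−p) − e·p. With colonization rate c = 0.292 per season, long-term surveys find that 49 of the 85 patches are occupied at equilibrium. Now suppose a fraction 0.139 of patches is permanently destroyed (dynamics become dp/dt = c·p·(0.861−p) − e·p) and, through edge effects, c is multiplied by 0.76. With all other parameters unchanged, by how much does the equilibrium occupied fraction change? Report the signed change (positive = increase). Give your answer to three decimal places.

Observed p* = 49/85 = 0.57647.
Balance c(1−p*) = e gives e = 0.292×(1 − 0.57647) = 0.12367.
New p* = 0.861 − e/c = 0.861 − 0.12367/0.22192 = 0.30373.
Δp* = 0.30373 − 0.57647 = -0.27274.

-0.273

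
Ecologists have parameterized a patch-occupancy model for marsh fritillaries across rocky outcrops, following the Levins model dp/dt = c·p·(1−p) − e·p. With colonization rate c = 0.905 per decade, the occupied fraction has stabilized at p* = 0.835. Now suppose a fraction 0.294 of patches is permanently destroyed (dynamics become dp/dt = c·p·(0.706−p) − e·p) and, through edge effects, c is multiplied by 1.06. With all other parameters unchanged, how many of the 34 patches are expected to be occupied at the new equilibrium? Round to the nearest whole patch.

19

Balance c(1−p*) = e gives e = 0.905×(1 − 0.83500) = 0.14933.
New p* = 0.706 − e/c = 0.706 − 0.14933/0.95930 = 0.55033.
Expected occupied = 34 × 0.55033 = 18.71 ≈ 19.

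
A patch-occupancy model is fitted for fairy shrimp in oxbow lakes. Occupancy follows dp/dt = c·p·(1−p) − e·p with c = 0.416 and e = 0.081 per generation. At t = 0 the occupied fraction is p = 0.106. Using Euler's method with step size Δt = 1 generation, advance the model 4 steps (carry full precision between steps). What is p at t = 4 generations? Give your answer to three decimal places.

0.274

Update rule: p ← p + [c·p·(1−p) − e·p]·Δt with Δt = 1.
step 1: Δp = +0.03084, p = 0.13684
step 2: Δp = +0.03805, p = 0.17489
step 3: Δp = +0.04586, p = 0.22075
step 4: Δp = +0.05368, p = 0.27443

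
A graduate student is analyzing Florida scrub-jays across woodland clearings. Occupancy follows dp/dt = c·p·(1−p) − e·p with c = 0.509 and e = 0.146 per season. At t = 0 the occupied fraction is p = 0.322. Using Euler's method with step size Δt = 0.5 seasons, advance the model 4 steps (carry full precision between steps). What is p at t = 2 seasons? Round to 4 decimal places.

0.4499

Update rule: p ← p + [c·p·(1−p) − e·p]·Δt with Δt = 0.5.
step 1: Δp = +0.03206, p = 0.35406
step 2: Δp = +0.03236, p = 0.38641
step 3: Δp = +0.03213, p = 0.41855
step 4: Δp = +0.03138, p = 0.44993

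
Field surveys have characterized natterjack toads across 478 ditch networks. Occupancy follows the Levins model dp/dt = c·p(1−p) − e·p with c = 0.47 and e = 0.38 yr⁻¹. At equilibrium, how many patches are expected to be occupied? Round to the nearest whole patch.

p* = 1 − e/c = 1 − 0.38/0.47 = 0.1915.
Expected occupied patches = N × p* = 478 × 0.1915 = 91.53 ≈ 92.

92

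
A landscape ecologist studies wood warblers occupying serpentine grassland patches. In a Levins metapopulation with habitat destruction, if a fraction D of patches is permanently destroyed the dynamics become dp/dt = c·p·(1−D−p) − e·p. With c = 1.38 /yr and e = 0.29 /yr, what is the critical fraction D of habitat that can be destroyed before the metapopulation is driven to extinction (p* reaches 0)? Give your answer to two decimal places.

0.79

The nontrivial equilibrium is p* = (1−D) − e/c; extinction occurs when this hits zero.
So D_crit = 1 − e/c = 1 − 0.29/1.38 = 1 − 0.2101 = 0.7899.
Note this equals the original equilibrium occupancy — the Levins extinction-debt result.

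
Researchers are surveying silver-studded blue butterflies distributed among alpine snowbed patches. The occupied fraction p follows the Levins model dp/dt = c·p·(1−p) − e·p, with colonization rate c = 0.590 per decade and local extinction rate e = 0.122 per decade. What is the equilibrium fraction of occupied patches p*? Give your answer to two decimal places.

At equilibrium, colonization balances extinction: c·p*·(1−p*) = e·p*.
So p* = 1 − e/c = 1 − 0.122/0.590 = 1 − 0.2068 = 0.7932.

0.79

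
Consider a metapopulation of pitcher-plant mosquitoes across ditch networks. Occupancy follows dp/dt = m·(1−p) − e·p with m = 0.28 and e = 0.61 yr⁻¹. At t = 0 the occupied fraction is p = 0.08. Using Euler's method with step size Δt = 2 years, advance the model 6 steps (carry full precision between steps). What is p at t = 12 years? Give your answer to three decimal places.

0.262

Update rule: p ← p + [m·(1−p) − e·p]·Δt with Δt = 2.
step 1: Δp = +0.41760, p = 0.49760
step 2: Δp = -0.32573, p = 0.17187
step 3: Δp = +0.25407, p = 0.42594
step 4: Δp = -0.19817, p = 0.22777
step 5: Δp = +0.15457, p = 0.38234
step 6: Δp = -0.12057, p = 0.26177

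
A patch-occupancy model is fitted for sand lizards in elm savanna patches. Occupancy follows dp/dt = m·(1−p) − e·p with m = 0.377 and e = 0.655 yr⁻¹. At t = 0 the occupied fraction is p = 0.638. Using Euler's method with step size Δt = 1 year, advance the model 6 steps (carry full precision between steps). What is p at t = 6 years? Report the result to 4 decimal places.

0.3653

Update rule: p ← p + [m·(1−p) − e·p]·Δt with Δt = 1.
step 1: Δp = -0.28142, p = 0.35658
step 2: Δp = +0.00901, p = 0.36559
step 3: Δp = -0.00029, p = 0.36530
step 4: Δp = +0.00001, p = 0.36531
step 5: Δp = -0.00000, p = 0.36531
step 6: Δp = +0.00000, p = 0.36531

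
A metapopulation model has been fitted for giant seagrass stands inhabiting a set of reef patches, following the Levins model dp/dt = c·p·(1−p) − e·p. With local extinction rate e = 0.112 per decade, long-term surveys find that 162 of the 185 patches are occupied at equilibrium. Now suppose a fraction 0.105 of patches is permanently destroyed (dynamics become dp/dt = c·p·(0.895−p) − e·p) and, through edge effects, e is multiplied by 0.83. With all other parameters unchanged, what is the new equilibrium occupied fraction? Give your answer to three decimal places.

0.792

Observed p* = 162/185 = 0.87568.
Balance c(1−p*) = e gives c = e/(1 − 0.87568) = 0.112/0.12432 = 0.90090.
New p* = 0.895 − e/c = 0.895 − 0.09296/0.90090 = 0.79181.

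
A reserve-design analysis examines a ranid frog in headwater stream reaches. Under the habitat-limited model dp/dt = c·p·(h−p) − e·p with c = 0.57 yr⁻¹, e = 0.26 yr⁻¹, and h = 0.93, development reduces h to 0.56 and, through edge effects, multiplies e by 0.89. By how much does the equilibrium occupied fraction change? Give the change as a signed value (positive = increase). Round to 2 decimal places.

-0.32

Before: p* = h − e/c = 0.93 − 0.26/0.57 = 0.93 − 0.4561 = 0.4739.
After: c = 0.57, e = 0.2314, h = 0.56; p* = 0.56 − 0.2314/0.57 = 0.1540.
Δp* = 0.1540 − 0.4739 = -0.3198.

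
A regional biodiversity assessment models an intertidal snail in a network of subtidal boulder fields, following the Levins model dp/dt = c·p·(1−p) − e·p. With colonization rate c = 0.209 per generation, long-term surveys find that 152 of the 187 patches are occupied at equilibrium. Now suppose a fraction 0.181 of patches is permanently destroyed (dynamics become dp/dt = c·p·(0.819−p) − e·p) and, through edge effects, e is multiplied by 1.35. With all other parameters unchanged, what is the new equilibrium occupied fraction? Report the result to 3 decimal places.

Observed p* = 152/187 = 0.81283.
Balance c(1−p*) = e gives e = 0.209×(1 − 0.81283) = 0.03912.
New p* = 0.819 − e/c = 0.819 − 0.05281/0.20900 = 0.56632.

0.566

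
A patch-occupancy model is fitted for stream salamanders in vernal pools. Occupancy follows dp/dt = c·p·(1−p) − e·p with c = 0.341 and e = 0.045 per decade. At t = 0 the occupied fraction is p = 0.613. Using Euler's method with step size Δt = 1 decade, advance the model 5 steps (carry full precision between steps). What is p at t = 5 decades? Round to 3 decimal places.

0.804

Update rule: p ← p + [c·p·(1−p) − e·p]·Δt with Δt = 1.
p: 0.61300 → 0.66631  (Δp = +0.05331)
p: 0.66631 → 0.71214  (Δp = +0.04583)
p: 0.71214 → 0.75000  (Δp = +0.03786)
p: 0.75000 → 0.78019  (Δp = +0.03019)
p: 0.78019 → 0.80356  (Δp = +0.02337)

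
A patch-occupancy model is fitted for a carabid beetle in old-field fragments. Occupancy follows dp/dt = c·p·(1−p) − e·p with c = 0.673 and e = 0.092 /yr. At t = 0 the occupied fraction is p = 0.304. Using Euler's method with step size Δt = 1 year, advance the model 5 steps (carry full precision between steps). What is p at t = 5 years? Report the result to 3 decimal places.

0.808

Update rule: p ← p + [c·p·(1−p) − e·p]·Δt with Δt = 1.
p: 0.30400 → 0.41843  (Δp = +0.11443)
p: 0.41843 → 0.54370  (Δp = +0.12528)
p: 0.54370 → 0.66065  (Δp = +0.11694)
p: 0.66065 → 0.75075  (Δp = +0.09010)
p: 0.75075 → 0.80762  (Δp = +0.05687)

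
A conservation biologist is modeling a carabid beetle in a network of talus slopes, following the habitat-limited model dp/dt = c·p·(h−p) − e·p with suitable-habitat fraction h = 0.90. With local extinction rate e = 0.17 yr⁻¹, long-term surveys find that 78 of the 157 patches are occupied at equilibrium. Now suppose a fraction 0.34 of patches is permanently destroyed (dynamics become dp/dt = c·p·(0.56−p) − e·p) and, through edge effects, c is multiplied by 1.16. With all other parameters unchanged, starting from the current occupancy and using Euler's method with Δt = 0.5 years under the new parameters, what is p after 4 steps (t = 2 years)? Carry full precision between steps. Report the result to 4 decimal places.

Observed p* = 78/157 = 0.49682.
Balance c(h−p*) = e gives c = e/(0.9 − 0.49682) = 0.17/0.40318 = 0.42164.
Starting from p₀ = 0.49682; update p ← p + (dp/dt)·Δt with the new parameters.
step 1: Δp = -0.03455, p = 0.46226
step 2: Δp = -0.02824, p = 0.43402
step 3: Δp = -0.02352, p = 0.41050
step 4: Δp = -0.01988, p = 0.39062

0.3906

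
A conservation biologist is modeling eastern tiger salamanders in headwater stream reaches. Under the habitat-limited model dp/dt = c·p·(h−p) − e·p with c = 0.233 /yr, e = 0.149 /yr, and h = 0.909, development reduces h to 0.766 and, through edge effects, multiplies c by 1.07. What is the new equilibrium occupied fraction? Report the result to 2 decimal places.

0.17

Before: p* = h − e/c = 0.909 − 0.149/0.233 = 0.909 − 0.6395 = 0.2695.
After: c = 0.24931, e = 0.149, h = 0.766; p* = 0.766 − 0.149/0.24931 = 0.1684.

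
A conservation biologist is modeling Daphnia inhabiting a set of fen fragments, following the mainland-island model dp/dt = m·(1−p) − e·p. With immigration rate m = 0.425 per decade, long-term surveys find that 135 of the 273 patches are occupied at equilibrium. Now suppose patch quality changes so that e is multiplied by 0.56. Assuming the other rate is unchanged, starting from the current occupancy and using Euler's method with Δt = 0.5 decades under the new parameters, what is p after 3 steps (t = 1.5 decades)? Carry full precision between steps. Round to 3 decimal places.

Observed p* = 135/273 = 0.49451.
Balance m(1−p*) = e·p* gives e = m(1−p*)/p* = 0.425×0.50549/0.49451 = 0.43444.
Starting from p₀ = 0.49451; update p ← p + (dp/dt)·Δt with the new parameters.
step 1: Δp = +0.04726, p = 0.54177
step 2: Δp = +0.03147, p = 0.57324
step 3: Δp = +0.02096, p = 0.59420

0.594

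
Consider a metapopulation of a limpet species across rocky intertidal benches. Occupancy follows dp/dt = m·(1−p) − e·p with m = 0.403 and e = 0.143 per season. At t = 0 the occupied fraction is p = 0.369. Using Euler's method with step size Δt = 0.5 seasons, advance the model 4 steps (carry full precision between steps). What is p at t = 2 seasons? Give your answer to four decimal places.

Update rule: p ← p + [m·(1−p) − e·p]·Δt with Δt = 0.5.
t = 0.5: p = 0.36900 + (+0.10076) = 0.46976
t = 1: p = 0.46976 + (+0.07325) = 0.54302
t = 1.5: p = 0.54302 + (+0.05326) = 0.59627
t = 2: p = 0.59627 + (+0.03872) = 0.63499

0.6350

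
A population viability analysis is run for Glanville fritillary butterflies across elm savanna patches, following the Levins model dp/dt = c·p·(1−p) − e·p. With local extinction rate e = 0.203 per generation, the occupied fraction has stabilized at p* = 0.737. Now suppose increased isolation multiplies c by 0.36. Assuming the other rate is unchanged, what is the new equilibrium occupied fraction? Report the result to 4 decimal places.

Balance c(1−p*) = e gives c = e/(1 − 0.73700) = 0.203/0.26300 = 0.77186.
New p* = 1 − e/c = 1 − 0.20300/0.27787 = 0.26944.

0.2694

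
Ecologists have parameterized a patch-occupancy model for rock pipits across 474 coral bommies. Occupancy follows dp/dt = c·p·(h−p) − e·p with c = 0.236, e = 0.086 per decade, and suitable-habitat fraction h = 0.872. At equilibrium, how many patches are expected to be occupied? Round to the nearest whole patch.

p* = h − e/c = 0.872 − 0.3644 = 0.5076.
Expected occupied patches = N × p* = 474 × 0.5076 = 240.60 ≈ 241.

241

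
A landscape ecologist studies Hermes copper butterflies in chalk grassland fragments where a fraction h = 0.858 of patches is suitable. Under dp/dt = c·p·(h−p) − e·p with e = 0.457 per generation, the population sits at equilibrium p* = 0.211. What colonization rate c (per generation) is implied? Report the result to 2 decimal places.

0.71

At equilibrium c(h−p*) = e, so c = e/(h−p*).
c = 0.457/(0.858 − 0.211) = 0.457/0.6470 = 0.7063.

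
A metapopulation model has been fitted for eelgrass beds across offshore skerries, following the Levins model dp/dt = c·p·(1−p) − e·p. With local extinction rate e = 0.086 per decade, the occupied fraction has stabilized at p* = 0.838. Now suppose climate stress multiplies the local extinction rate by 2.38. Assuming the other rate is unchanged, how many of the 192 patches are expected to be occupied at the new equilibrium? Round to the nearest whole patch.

118

Balance c(1−p*) = e gives c = e/(1 − 0.83800) = 0.086/0.16200 = 0.53086.
New p* = 1 − e/c = 1 − 0.20468/0.53086 = 0.61444.
Expected occupied = 192 × 0.61444 = 117.97 ≈ 118.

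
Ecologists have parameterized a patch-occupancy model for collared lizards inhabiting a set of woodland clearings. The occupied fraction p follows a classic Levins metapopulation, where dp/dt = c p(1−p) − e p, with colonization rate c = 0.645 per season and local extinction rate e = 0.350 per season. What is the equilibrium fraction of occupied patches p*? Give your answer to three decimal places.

0.457

At equilibrium, colonization balances extinction: c·p*·(1−p*) = e·p*.
So p* = 1 − e/c = 1 − 0.350/0.645 = 1 − 0.5426 = 0.4574.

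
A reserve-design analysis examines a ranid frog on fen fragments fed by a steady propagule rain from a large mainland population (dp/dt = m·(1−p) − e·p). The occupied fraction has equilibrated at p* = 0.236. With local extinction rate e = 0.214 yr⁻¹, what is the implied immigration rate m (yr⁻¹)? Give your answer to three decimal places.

At equilibrium m(1−p*) = e·p*, so m = e·p*/(1−p*).
m = 0.214 × 0.236 / 0.7640 = 0.0505/0.7640 = 0.0661.

0.066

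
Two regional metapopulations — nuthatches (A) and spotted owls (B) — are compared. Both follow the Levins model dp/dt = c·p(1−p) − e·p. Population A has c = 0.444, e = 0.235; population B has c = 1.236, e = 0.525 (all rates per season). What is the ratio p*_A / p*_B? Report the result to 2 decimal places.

0.82

A: p*_A = 1 − 0.235/0.444 = 0.4707.
B: p*_B = 1 − 0.525/1.236 = 0.5752.
p*_A / p*_B = 0.4707/0.5752 = 0.8183.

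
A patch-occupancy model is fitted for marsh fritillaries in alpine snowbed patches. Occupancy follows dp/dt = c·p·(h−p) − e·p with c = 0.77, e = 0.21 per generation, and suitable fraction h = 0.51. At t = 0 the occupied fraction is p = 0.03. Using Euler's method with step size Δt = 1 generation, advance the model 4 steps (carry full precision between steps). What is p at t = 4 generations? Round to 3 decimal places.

0.053

Update rule: p ← p + [c·p·(h−p) − e·p]·Δt with Δt = 1.
step 1: Δp = +0.00479, p = 0.03479
step 2: Δp = +0.00542, p = 0.04021
step 3: Δp = +0.00610, p = 0.04631
step 4: Δp = +0.00681, p = 0.05312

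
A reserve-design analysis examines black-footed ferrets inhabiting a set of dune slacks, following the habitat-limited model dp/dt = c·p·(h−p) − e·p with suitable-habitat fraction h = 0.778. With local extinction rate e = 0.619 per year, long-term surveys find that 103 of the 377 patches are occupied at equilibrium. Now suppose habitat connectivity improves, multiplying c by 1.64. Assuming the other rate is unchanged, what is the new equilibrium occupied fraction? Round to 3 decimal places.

Observed p* = 103/377 = 0.27321.
Balance c(h−p*) = e gives c = e/(0.778 − 0.27321) = 0.619/0.50479 = 1.22625.
New p* = 0.778 − e/c = 0.778 − 0.61900/2.01105 = 0.47020.

0.470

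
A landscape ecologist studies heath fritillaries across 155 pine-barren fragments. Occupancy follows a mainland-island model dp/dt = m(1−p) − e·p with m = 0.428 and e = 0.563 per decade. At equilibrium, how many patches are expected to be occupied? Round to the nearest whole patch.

p* = m/(m+e) = 0.428/0.9910 = 0.4319.
Expected occupied patches = N × p* = 155 × 0.4319 = 66.94 ≈ 67.

67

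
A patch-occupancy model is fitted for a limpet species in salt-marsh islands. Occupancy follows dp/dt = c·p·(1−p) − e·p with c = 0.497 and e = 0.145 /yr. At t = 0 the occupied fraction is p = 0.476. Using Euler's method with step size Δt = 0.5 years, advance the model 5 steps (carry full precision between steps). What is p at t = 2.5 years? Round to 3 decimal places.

Update rule: p ← p + [c·p·(1−p) − e·p]·Δt with Δt = 0.5.
  1  |  dp/dt·Δt = +0.027472  |  p_1 = 0.503472
  2  |  dp/dt·Δt = +0.025620  |  p_2 = 0.529092
  3  |  dp/dt·Δt = +0.023555  |  p_3 = 0.552648
  4  |  dp/dt·Δt = +0.021369  |  p_4 = 0.574017
  5  |  dp/dt·Δt = +0.019147  |  p_5 = 0.593164

0.593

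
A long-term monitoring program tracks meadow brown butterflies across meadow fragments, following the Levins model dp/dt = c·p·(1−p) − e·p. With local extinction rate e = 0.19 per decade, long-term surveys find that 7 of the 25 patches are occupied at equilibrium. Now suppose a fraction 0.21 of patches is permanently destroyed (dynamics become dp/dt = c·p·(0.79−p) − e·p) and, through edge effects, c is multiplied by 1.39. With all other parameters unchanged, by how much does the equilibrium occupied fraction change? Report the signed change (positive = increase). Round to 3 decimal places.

-0.008

Observed p* = 7/25 = 0.28000.
Balance c(1−p*) = e gives c = e/(1 − 0.28000) = 0.19/0.72000 = 0.26389.
New p* = 0.79 − e/c = 0.79 − 0.19000/0.36681 = 0.27202.
Δp* = 0.27202 − 0.28000 = -0.00798.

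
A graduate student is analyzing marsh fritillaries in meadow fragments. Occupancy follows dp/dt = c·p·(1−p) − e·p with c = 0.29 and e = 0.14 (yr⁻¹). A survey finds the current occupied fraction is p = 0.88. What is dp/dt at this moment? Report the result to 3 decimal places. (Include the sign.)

-0.093

Colonization term: c·p·(1−p) = 0.29×0.88×0.1200 = 0.03062.
Extinction term: e·p = 0.12320.
dp/dt = 0.03062 − 0.12320 = -0.09258.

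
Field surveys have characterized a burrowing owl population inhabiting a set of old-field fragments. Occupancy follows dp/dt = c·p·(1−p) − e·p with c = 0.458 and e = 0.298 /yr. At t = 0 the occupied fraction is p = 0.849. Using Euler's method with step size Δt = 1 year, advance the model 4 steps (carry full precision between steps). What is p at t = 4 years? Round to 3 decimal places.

0.471

Update rule: p ← p + [c·p·(1−p) − e·p]·Δt with Δt = 1.
step 1: Δp = -0.19429, p = 0.65471
step 2: Δp = -0.09157, p = 0.56315
step 3: Δp = -0.05514, p = 0.50800
step 4: Δp = -0.03691, p = 0.47109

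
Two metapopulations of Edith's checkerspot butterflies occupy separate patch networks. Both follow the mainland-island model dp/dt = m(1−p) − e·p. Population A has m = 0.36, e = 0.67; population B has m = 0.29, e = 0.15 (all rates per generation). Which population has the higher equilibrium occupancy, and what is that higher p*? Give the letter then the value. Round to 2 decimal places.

B, 0.66

A: p*_A = m/(m+e) = 0.36/1.0300 = 0.3495.
B: p*_B = 0.29/0.4400 = 0.6591.
B is higher at 0.6591.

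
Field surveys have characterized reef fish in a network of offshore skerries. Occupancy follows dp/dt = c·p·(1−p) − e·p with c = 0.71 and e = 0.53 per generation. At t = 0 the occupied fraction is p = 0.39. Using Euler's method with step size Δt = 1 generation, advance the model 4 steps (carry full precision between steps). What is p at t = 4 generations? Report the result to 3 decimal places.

0.298

Update rule: p ← p + [c·p·(1−p) − e·p]·Δt with Δt = 1.
step 1: Δp = -0.03779, p = 0.35221
step 2: Δp = -0.02468, p = 0.32753
step 3: Δp = -0.01721, p = 0.31032
step 4: Δp = -0.01251, p = 0.29781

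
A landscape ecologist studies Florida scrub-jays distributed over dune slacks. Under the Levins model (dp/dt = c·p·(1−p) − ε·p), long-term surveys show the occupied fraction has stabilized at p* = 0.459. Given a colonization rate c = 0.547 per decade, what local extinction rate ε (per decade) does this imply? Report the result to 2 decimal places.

At equilibrium c(1−p*) = ε.
ε = 0.547 × (1 − 0.459) = 0.547 × 0.5410 = 0.2959.

0.30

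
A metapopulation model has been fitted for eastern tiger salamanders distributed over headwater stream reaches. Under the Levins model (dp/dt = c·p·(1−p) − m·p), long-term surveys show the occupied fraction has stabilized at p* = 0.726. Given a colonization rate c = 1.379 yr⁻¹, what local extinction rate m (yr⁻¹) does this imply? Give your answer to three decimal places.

0.378

At equilibrium c(1−p*) = m.
m = 1.379 × (1 − 0.726) = 1.379 × 0.2740 = 0.3778.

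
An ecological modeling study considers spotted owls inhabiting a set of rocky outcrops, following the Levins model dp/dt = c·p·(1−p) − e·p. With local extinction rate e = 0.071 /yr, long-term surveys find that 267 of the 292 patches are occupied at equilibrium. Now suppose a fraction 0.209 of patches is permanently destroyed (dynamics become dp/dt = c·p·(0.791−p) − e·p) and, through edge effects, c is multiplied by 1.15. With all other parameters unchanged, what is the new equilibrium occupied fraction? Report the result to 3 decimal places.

0.717

Observed p* = 267/292 = 0.91438.
Balance c(1−p*) = e gives c = e/(1 − 0.91438) = 0.071/0.08562 = 0.82925.
New p* = 0.791 − e/c = 0.791 − 0.07100/0.95364 = 0.71655.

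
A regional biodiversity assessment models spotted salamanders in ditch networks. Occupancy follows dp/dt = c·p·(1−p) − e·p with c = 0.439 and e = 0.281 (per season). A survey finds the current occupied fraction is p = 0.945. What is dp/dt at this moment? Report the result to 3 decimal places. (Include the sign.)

-0.243

Colonization term: c·p·(1−p) = 0.439×0.945×0.0550 = 0.02282.
Extinction term: e·p = 0.26555.
dp/dt = 0.02282 − 0.26555 = -0.24273.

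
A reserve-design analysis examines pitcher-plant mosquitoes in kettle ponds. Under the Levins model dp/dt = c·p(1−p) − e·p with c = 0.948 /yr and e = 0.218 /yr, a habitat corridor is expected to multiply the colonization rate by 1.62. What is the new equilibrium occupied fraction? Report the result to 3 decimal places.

0.858

Before: p* = 1 − 0.218/0.948 = 0.7700.
After the change, c = 1.53576, e = 0.218, so p* = 1 − 0.218/1.53576 = 0.8581.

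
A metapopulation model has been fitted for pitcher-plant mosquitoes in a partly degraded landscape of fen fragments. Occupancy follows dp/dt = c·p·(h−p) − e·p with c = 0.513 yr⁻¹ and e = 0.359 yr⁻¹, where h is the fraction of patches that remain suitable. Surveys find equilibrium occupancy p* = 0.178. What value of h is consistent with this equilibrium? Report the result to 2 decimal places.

0.88

At equilibrium c(h−p*) = e, so h = p* + e/c.
h = 0.178 + 0.359/0.513 = 0.178 + 0.6998 = 0.8778.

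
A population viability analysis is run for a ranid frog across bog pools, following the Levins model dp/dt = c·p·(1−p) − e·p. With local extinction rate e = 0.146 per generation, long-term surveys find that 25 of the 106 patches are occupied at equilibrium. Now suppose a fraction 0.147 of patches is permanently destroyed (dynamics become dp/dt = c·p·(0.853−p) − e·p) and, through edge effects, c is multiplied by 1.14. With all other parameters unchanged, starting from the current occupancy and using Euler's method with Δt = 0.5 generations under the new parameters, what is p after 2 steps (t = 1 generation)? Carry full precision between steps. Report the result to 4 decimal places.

Observed p* = 25/106 = 0.23585.
Balance c(1−p*) = e gives c = e/(1 − 0.23585) = 0.146/0.76415 = 0.19106.
Starting from p₀ = 0.23585; update p ← p + (dp/dt)·Δt with the new parameters.
t = 0.5: p = 0.23585 + (-0.00137) = 0.23448
t = 1: p = 0.23448 + (-0.00132) = 0.23316

0.2332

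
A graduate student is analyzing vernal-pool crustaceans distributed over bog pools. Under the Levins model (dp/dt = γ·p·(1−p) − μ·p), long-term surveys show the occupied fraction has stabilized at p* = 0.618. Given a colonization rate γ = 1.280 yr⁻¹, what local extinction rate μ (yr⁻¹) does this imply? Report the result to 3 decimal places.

0.489

At equilibrium γ(1−p*) = μ.
μ = 1.280 × (1 − 0.618) = 1.280 × 0.3820 = 0.4890.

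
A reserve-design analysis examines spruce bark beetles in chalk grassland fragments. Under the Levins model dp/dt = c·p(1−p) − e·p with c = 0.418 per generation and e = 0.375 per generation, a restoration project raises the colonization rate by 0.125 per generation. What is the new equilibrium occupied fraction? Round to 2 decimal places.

0.31

Before: p* = 1 − 0.375/0.418 = 0.1029.
After the change, c = 0.543, e = 0.375, so p* = 1 − 0.375/0.543 = 0.3094.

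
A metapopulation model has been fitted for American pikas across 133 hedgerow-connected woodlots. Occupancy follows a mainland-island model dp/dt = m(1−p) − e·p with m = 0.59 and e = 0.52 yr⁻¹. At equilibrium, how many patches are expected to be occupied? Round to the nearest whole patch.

p* = m/(m+e) = 0.59/1.1100 = 0.5315.
Expected occupied patches = N × p* = 133 × 0.5315 = 70.69 ≈ 71.

71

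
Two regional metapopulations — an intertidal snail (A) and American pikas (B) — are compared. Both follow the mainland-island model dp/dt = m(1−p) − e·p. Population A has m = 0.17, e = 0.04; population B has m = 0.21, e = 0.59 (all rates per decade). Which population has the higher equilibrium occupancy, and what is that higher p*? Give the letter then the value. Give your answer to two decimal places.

A: p*_A = m/(m+e) = 0.17/0.2100 = 0.8095.
B: p*_B = 0.21/0.8000 = 0.2625.
A is higher at 0.8095.

A, 0.81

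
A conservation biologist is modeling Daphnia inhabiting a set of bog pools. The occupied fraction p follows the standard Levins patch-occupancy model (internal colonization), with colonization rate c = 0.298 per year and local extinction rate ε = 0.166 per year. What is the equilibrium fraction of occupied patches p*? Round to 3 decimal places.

Setting dp/dt = 0 and dividing through by p* gives c·(1−p*) = ε.
So p* = 1 − ε/c = 1 − 0.166/0.298 = 1 − 0.5570 = 0.4430.

0.443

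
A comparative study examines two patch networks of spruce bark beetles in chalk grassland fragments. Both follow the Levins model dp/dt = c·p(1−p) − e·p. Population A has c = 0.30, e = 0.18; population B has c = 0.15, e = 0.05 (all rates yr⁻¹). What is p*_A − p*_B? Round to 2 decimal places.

A: p*_A = 1 − 0.18/0.30 = 0.4000.
B: p*_B = 1 − 0.05/0.15 = 0.6667.
p*_A − p*_B = 0.4000 − 0.6667 = -0.2667.

-0.27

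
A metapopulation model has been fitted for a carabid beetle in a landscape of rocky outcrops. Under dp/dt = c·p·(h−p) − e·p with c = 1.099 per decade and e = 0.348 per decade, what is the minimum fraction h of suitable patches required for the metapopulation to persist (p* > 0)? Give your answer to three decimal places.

0.317

p* = h − e/c is positive only when h > e/c.
h_min = e/c = 0.348/1.099 = 0.3167.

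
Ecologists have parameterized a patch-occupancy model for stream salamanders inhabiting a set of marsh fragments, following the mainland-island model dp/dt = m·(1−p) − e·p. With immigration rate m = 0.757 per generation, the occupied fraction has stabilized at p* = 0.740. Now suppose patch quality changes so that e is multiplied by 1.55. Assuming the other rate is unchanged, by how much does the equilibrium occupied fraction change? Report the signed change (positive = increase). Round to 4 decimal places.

Balance m(1−p*) = e·p* gives e = m(1−p*)/p* = 0.757×0.26000/0.74000 = 0.26597.
New p* = m/(m+e) = 0.75700/(0.75700+0.41225) = 0.64742.
Δp* = 0.64742 − 0.74000 = -0.09258.

-0.0926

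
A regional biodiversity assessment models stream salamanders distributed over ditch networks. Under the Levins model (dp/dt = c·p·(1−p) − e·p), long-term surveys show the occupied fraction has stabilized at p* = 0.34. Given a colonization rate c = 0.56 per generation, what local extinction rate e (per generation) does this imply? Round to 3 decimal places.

0.370

At equilibrium c(1−p*) = e.
e = 0.56 × (1 − 0.34) = 0.56 × 0.6600 = 0.3696.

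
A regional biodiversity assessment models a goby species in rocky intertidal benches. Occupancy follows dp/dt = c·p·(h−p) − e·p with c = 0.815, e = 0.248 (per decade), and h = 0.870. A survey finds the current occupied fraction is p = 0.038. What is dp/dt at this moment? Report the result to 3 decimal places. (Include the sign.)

0.016

Colonization term: c·p·(h−p) = 0.815×0.038×0.8320 = 0.02577.
Extinction term: e·p = 0.00942.
dp/dt = 0.02577 − 0.00942 = 0.01634.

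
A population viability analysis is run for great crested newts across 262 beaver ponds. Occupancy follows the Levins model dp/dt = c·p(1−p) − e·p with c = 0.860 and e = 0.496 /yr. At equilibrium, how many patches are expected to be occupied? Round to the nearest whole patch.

p* = 1 − e/c = 1 − 0.496/0.860 = 0.4233.
Expected occupied patches = N × p* = 262 × 0.4233 = 110.89 ≈ 111.

111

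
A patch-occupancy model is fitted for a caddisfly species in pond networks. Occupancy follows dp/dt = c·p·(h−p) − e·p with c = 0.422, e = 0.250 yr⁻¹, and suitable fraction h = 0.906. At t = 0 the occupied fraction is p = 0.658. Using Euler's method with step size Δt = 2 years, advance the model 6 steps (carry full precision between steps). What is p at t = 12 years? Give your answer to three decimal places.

Update rule: p ← p + [c·p·(h−p) − e·p]·Δt with Δt = 2.
  1  |  dp/dt·Δt = -0.191273  |  p_1 = 0.466727
  2  |  dp/dt·Δt = -0.060326  |  p_2 = 0.406401
  3  |  dp/dt·Δt = -0.031837  |  p_3 = 0.374564
  4  |  dp/dt·Δt = -0.019278  |  p_4 = 0.355286
  5  |  dp/dt·Δt = -0.012505  |  p_5 = 0.342781
  6  |  dp/dt·Δt = -0.008447  |  p_6 = 0.334334

0.334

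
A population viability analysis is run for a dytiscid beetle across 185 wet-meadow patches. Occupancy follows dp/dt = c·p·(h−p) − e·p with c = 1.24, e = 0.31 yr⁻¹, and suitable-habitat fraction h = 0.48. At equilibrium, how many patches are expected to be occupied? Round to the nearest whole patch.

43

p* = h − e/c = 0.48 − 0.2500 = 0.2300.
Expected occupied patches = N × p* = 185 × 0.2300 = 42.55 ≈ 43.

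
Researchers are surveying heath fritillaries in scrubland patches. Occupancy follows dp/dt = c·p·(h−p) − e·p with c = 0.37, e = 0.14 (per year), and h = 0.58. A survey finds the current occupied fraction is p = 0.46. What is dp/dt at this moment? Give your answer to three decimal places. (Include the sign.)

Colonization term: c·p·(h−p) = 0.37×0.46×0.1200 = 0.02042.
Extinction term: e·p = 0.06440.
dp/dt = 0.02042 − 0.06440 = -0.04398.

-0.044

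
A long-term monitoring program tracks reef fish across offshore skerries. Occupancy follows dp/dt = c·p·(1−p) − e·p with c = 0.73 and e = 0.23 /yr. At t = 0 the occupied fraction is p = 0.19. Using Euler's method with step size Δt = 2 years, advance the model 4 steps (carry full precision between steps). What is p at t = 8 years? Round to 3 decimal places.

Update rule: p ← p + [c·p·(1−p) − e·p]·Δt with Δt = 2.
t = 2: p = 0.19000 + (+0.13729) = 0.32729
t = 4: p = 0.32729 + (+0.17090) = 0.49819
t = 6: p = 0.49819 + (+0.13583) = 0.63402
t = 8: p = 0.63402 + (+0.04713) = 0.68115

0.681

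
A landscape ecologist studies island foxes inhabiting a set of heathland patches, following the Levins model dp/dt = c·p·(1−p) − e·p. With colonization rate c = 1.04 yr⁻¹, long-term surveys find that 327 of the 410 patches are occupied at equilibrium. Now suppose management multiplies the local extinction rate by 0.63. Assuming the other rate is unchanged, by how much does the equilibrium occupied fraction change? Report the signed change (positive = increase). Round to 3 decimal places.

0.075

Observed p* = 327/410 = 0.79756.
Balance c(1−p*) = e gives e = 1.04×(1 − 0.79756) = 0.21054.
New p* = 1 − e/c = 1 − 0.13264/1.04000 = 0.87246.
Δp* = 0.87246 − 0.79756 = +0.07490.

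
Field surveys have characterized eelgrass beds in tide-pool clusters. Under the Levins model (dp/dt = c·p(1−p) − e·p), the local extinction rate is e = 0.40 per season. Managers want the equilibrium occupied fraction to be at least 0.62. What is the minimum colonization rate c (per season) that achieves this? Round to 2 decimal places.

p* = 1 − e/c ≥ 0.62 requires e/c ≤ 0.3800, i.e. c ≥ e/0.3800.
c_min = 0.40/0.3800 = 1.0526.

1.05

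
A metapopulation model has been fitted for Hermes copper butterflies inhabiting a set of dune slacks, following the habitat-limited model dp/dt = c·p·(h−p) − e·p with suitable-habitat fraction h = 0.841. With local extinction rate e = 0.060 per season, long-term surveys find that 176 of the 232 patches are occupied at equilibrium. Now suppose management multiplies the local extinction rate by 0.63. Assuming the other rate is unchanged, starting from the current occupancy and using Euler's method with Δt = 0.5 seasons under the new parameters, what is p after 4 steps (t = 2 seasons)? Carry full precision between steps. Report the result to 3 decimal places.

Observed p* = 176/232 = 0.75862.
Balance c(h−p*) = e gives c = e/(0.841 − 0.75862) = 0.060/0.08238 = 0.72834.
Starting from p₀ = 0.75862; update p ← p + (dp/dt)·Δt with the new parameters.
step 1: Δp = +0.00842, p = 0.76704
step 2: Δp = +0.00616, p = 0.77320
step 3: Δp = +0.00448, p = 0.77768
step 4: Δp = +0.00323, p = 0.78091

0.781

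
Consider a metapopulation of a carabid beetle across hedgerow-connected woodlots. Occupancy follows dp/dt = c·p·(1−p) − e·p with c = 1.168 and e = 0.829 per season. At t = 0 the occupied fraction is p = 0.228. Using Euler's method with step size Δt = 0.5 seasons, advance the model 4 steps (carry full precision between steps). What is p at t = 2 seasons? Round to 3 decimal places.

Update rule: p ← p + [c·p·(1−p) − e·p]·Δt with Δt = 0.5.
t = 0.5: p = 0.22800 + (+0.00829) = 0.23629
t = 1: p = 0.23629 + (+0.00744) = 0.24373
t = 1.5: p = 0.24373 + (+0.00662) = 0.25035
t = 2: p = 0.25035 + (+0.00583) = 0.25618

0.256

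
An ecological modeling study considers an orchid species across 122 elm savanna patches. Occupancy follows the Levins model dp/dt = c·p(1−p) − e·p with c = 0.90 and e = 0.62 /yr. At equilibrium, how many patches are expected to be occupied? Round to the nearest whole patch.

p* = 1 − e/c = 1 − 0.62/0.90 = 0.3111.
Expected occupied patches = N × p* = 122 × 0.3111 = 37.96 ≈ 38.

38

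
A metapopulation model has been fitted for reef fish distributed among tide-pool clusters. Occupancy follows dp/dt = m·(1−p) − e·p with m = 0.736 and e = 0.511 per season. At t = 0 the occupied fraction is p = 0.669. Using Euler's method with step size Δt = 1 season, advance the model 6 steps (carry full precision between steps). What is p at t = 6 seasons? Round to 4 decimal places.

Update rule: p ← p + [m·(1−p) − e·p]·Δt with Δt = 1.
t = 1: p = 0.66900 + (-0.09824) = 0.57076
t = 2: p = 0.57076 + (+0.02427) = 0.59502
t = 3: p = 0.59502 + (-0.00599) = 0.58903
t = 4: p = 0.58903 + (+0.00148) = 0.59051
t = 5: p = 0.59051 + (-0.00037) = 0.59014
t = 6: p = 0.59014 + (+0.00009) = 0.59023

0.5902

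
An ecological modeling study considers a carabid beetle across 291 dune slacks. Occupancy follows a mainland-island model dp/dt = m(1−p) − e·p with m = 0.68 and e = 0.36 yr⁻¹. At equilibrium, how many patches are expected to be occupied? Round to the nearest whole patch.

190

p* = m/(m+e) = 0.68/1.0400 = 0.6538.
Expected occupied patches = N × p* = 291 × 0.6538 = 190.27 ≈ 190.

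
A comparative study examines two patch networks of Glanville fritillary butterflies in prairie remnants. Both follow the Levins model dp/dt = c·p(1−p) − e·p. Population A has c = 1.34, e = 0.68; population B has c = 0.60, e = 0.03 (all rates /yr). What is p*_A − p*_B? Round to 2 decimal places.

A: p*_A = 1 − 0.68/1.34 = 0.4925.
B: p*_B = 1 − 0.03/0.60 = 0.9500.
p*_A − p*_B = 0.4925 − 0.9500 = -0.4575.

-0.46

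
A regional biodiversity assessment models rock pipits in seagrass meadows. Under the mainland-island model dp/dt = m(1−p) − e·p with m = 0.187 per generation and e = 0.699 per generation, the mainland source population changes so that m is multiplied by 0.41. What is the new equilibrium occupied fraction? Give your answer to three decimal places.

Before: p* = 0.187/(0.187+0.699) = 0.2111.
After: m = 0.07667, e = 0.699; p* = 0.07667/0.7757 = 0.0988.

0.099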